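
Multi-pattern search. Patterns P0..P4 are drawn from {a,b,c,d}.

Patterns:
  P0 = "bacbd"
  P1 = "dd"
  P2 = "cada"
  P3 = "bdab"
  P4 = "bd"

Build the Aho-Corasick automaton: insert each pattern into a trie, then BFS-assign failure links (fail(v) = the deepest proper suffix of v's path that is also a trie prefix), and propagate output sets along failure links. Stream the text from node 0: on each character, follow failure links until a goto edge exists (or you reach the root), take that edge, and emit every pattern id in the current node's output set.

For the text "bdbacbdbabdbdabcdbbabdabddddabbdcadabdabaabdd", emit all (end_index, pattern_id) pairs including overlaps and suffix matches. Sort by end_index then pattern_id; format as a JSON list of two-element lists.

Build automaton:
Trie nodes:
  0='ε' goto b→1 c→8 d→6
  1='b' goto a→2 d→12
  2='ba' goto c→3
  3='bac' goto b→4
  4='bacb' goto d→5
  5='bacbd' goto ·  [P0 ends]
  6='d' goto d→7
  7='dd' goto ·  [P1 ends]
  8='c' goto a→9
  9='ca' goto d→10
  10='cad' goto a→11
  11='cada' goto ·  [P2 ends]
  12='bd' goto a→13  [P4 ends]
  13='bda' goto b→14
  14='bdab' goto ·  [P3 ends]

Failure links (BFS by depth):
  fail(1) 'b': from fail(0)=0 chase 'b': 0 ⇒ 0;  out=∅∪out(0)=∅
  fail(6) 'd': from fail(0)=0 chase 'd': 0 ⇒ 0;  out=∅∪out(0)=∅
  fail(8) 'c': from fail(0)=0 chase 'c': 0 ⇒ 0;  out=∅∪out(0)=∅
  fail(2) 'ba': from fail(1)=0 chase 'a': 0 ⇒ 0;  out=∅∪out(0)=∅
  fail(7) 'dd': from fail(6)=0 chase 'd': 0 ⇒ 6;  out={1}∪out(6)={1}
  fail(9) 'ca': from fail(8)=0 chase 'a': 0 ⇒ 0;  out=∅∪out(0)=∅
  fail(12) 'bd': from fail(1)=0 chase 'd': 0 ⇒ 6;  out={4}∪out(6)={4}
  fail(3) 'bac': from fail(2)=0 chase 'c': 0 ⇒ 8;  out=∅∪out(8)=∅
  fail(10) 'cad': from fail(9)=0 chase 'd': 0 ⇒ 6;  out=∅∪out(6)=∅
  fail(13) 'bda': from fail(12)=6 chase 'a': 6→0 ⇒ 0;  out=∅∪out(0)=∅
  fail(4) 'bacb': from fail(3)=8 chase 'b': 8→0 ⇒ 1;  out=∅∪out(1)=∅
  fail(11) 'cada': from fail(10)=6 chase 'a': 6→0 ⇒ 0;  out={2}∪out(0)={2}
  fail(14) 'bdab': from fail(13)=0 chase 'b': 0 ⇒ 1;  out={3}∪out(1)={3}
  fail(5) 'bacbd': from fail(4)=1 chase 'd': 1 ⇒ 12;  out={0}∪out(12)={0,4}

Scan:
[0] read 'b'  n0⇒n1
[1] read 'd'  n1⇒n12  ** P4@[0:1]
[2] read 'b'  n12⇒n1 (fail-walked)
[3] read 'a'  n1⇒n2
[4] read 'c'  n2⇒n3
[5] read 'b'  n3⇒n4
[6] read 'd'  n4⇒n5  ** P0@[2:6],P4@[5:6]
[7] read 'b'  n5⇒n1 (fail-walked)
[8] read 'a'  n1⇒n2
[9] read 'b'  n2⇒n1 (fail-walked)
[10] read 'd'  n1⇒n12  ** P4@[9:10]
[11] read 'b'  n12⇒n1 (fail-walked)
[12] read 'd'  n1⇒n12  ** P4@[11:12]
[13] read 'a'  n12⇒n13
[14] read 'b'  n13⇒n14  ** P3@[11:14]
[15] read 'c'  n14⇒n8 (fail-walked)
[16] read 'd'  n8⇒n6 (fail-walked)
[17] read 'b'  n6⇒n1 (fail-walked)
[18] read 'b'  n1⇒n1 (fail-walked)
[19] read 'a'  n1⇒n2
[20] read 'b'  n2⇒n1 (fail-walked)
[21] read 'd'  n1⇒n12  ** P4@[20:21]
[22] read 'a'  n12⇒n13
[23] read 'b'  n13⇒n14  ** P3@[20:23]
[24] read 'd'  n14⇒n12 (fail-walked)  ** P4@[23:24]
[25] read 'd'  n12⇒n7 (fail-walked)  ** P1@[24:25]
[26] read 'd'  n7⇒n7 (fail-walked)  ** P1@[25:26]
[27] read 'd'  n7⇒n7 (fail-walked)  ** P1@[26:27]
[28] read 'a'  n7⇒n0 (fail-walked)
[29] read 'b'  n0⇒n1
[30] read 'b'  n1⇒n1 (fail-walked)
[31] read 'd'  n1⇒n12  ** P4@[30:31]
[32] read 'c'  n12⇒n8 (fail-walked)
[33] read 'a'  n8⇒n9
[34] read 'd'  n9⇒n10
[35] read 'a'  n10⇒n11  ** P2@[32:35]
[36] read 'b'  n11⇒n1 (fail-walked)
[37] read 'd'  n1⇒n12  ** P4@[36:37]
[38] read 'a'  n12⇒n13
[39] read 'b'  n13⇒n14  ** P3@[36:39]
[40] read 'a'  n14⇒n2 (fail-walked)
[41] read 'a'  n2⇒n0 (fail-walked)
[42] read 'b'  n0⇒n1
[43] read 'd'  n1⇒n12  ** P4@[42:43]
[44] read 'd'  n12⇒n7 (fail-walked)  ** P1@[43:44]

Matches: [[1,4],[6,0],[6,4],[10,4],[12,4],[14,3],[21,4],[23,3],[24,4],[25,1],[26,1],[27,1],[31,4],[35,2],[37,4],[39,3],[43,4],[44,1]]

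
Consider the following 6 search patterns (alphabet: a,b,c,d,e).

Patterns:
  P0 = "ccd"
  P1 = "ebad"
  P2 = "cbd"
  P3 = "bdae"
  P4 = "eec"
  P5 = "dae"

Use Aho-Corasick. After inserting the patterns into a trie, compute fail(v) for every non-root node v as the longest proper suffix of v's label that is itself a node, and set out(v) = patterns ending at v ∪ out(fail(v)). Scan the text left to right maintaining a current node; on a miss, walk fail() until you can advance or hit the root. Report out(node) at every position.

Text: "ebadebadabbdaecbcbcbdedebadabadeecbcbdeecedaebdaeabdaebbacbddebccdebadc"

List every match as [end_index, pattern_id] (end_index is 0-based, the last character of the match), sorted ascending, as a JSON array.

Construct AC machine:
Trie nodes:
  0='ε' goto b→10 c→1 d→16 e→4
  1='c' goto b→8 c→2
  2='cc' goto d→3
  3='ccd' goto ·  ←P0
  4='e' goto b→5 e→14
  5='eb' goto a→6
  6='eba' goto d→7
  7='ebad' goto ·  ←P1
  8='cb' goto d→9
  9='cbd' goto ·  ←P2
  10='b' goto d→11
  11='bd' goto a→12
  12='bda' goto e→13
  13='bdae' goto ·  ←P3
  14='ee' goto c→15
  15='eec' goto ·  ←P4
  16='d' goto a→17
  17='da' goto e→18
  18='dae' goto ·  ←P5

Failure links (BFS by depth):
  fail(1) 'c': from fail(0)=0 chase 'c': 0 ⇒ 0;  out=∅∪out(0)=∅
  fail(4) 'e': from fail(0)=0 chase 'e': 0 ⇒ 0;  out=∅∪out(0)=∅
  fail(10) 'b': from fail(0)=0 chase 'b': 0 ⇒ 0;  out=∅∪out(0)=∅
  fail(16) 'd': from fail(0)=0 chase 'd': 0 ⇒ 0;  out=∅∪out(0)=∅
  fail(2) 'cc': from fail(1)=0 chase 'c': 0 ⇒ 1;  out=∅∪out(1)=∅
  fail(5) 'eb': from fail(4)=0 chase 'b': 0 ⇒ 10;  out=∅∪out(10)=∅
  fail(8) 'cb': from fail(1)=0 chase 'b': 0 ⇒ 10;  out=∅∪out(10)=∅
  fail(11) 'bd': from fail(10)=0 chase 'd': 0 ⇒ 16;  out=∅∪out(16)=∅
  fail(14) 'ee': from fail(4)=0 chase 'e': 0 ⇒ 4;  out=∅∪out(4)=∅
  fail(17) 'da': from fail(16)=0 chase 'a': 0 ⇒ 0;  out=∅∪out(0)=∅
  fail(3) 'ccd': from fail(2)=1 chase 'd': 1→0 ⇒ 16;  out={0}∪out(16)={0}
  fail(6) 'eba': from fail(5)=10 chase 'a': 10→0 ⇒ 0;  out=∅∪out(0)=∅
  fail(9) 'cbd': from fail(8)=10 chase 'd': 10 ⇒ 11;  out={2}∪out(11)={2}
  fail(12) 'bda': from fail(11)=16 chase 'a': 16 ⇒ 17;  out=∅∪out(17)=∅
  fail(15) 'eec': from fail(14)=4 chase 'c': 4→0 ⇒ 1;  out={4}∪out(1)={4}
  fail(18) 'dae': from fail(17)=0 chase 'e': 0 ⇒ 4;  out={5}∪out(4)={5}
  fail(7) 'ebad': from fail(6)=0 chase 'd': 0 ⇒ 16;  out={1}∪out(16)={1}
  fail(13) 'bdae': from fail(12)=17 chase 'e': 17 ⇒ 18;  out={3}∪out(18)={3,5}

Run:
pos 0 'e': at 4
pos 1 'b': at 5
pos 2 'a': at 6
pos 3 'd': at 7  ** P1@[0:3]
pos 4 'e': at 4 (fail-walked)
pos 5 'b': at 5
pos 6 'a': at 6
pos 7 'd': at 7  ** P1@[4:7]
pos 8 'a': at 17 (fail-walked)
pos 9 'b': at 10 (fail-walked)
pos 10 'b': at 10 (fail-walked)
pos 11 'd': at 11
pos 12 'a': at 12
pos 13 'e': at 13  ** P3@[10:13],P5@[11:13]
pos 14 'c': at 1 (fail-walked)
pos 15 'b': at 8
pos 16 'c': at 1 (fail-walked)
pos 17 'b': at 8
pos 18 'c': at 1 (fail-walked)
pos 19 'b': at 8
pos 20 'd': at 9  ** P2@[18:20]
pos 21 'e': at 4 (fail-walked)
pos 22 'd': at 16 (fail-walked)
pos 23 'e': at 4 (fail-walked)
pos 24 'b': at 5
pos 25 'a': at 6
pos 26 'd': at 7  ** P1@[23:26]
pos 27 'a': at 17 (fail-walked)
pos 28 'b': at 10 (fail-walked)
pos 29 'a': at 0 (fail-walked)
pos 30 'd': at 16
pos 31 'e': at 4 (fail-walked)
pos 32 'e': at 14
pos 33 'c': at 15  ** P4@[31:33]
pos 34 'b': at 8 (fail-walked)
pos 35 'c': at 1 (fail-walked)
pos 36 'b': at 8
pos 37 'd': at 9  ** P2@[35:37]
pos 38 'e': at 4 (fail-walked)
pos 39 'e': at 14
pos 40 'c': at 15  ** P4@[38:40]
pos 41 'e': at 4 (fail-walked)
pos 42 'd': at 16 (fail-walked)
pos 43 'a': at 17
pos 44 'e': at 18  ** P5@[42:44]
pos 45 'b': at 5 (fail-walked)
pos 46 'd': at 11 (fail-walked)
pos 47 'a': at 12
pos 48 'e': at 13  ** P3@[45:48],P5@[46:48]
pos 49 'a': at 0 (fail-walked)
pos 50 'b': at 10
pos 51 'd': at 11
pos 52 'a': at 12
pos 53 'e': at 13  ** P3@[50:53],P5@[51:53]
pos 54 'b': at 5 (fail-walked)
pos 55 'b': at 10 (fail-walked)
pos 56 'a': at 0 (fail-walked)
pos 57 'c': at 1
pos 58 'b': at 8
pos 59 'd': at 9  ** P2@[57:59]
pos 60 'd': at 16 (fail-walked)
pos 61 'e': at 4 (fail-walked)
pos 62 'b': at 5
pos 63 'c': at 1 (fail-walked)
pos 64 'c': at 2
pos 65 'd': at 3  ** P0@[63:65]
pos 66 'e': at 4 (fail-walked)
pos 67 'b': at 5
pos 68 'a': at 6
pos 69 'd': at 7  ** P1@[66:69]
pos 70 'c': at 1 (fail-walked)

Result: [[3,1],[7,1],[13,3],[13,5],[20,2],[26,1],[33,4],[37,2],[40,4],[44,5],[48,3],[48,5],[53,3],[53,5],[59,2],[65,0],[69,1]]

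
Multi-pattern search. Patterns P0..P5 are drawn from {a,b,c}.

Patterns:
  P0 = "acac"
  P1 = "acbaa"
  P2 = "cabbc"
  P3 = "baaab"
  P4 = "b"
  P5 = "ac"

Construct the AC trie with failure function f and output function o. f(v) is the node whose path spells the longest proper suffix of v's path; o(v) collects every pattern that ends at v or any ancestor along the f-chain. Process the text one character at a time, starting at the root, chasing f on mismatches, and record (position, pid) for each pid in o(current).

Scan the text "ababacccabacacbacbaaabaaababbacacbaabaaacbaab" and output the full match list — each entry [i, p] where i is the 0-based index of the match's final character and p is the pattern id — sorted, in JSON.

Construct AC machine:
Trie (insert patterns):
  0='ε' goto a→1 b→13 c→8
  1='a' goto c→2
  2='ac' goto a→3 b→5  ←P5
  3='aca' goto c→4
  4='acac' goto ·  ←P0
  5='acb' goto a→6
  6='acba' goto a→7
  7='acbaa' goto ·  ←P1
  8='c' goto a→9
  9='ca' goto b→10
  10='cab' goto b→11
  11='cabb' goto c→12
  12='cabbc' goto ·  ←P2
  13='b' goto a→14  ←P4
  14='ba' goto a→15
  15='baa' goto a→16
  16='baaa' goto b→17
  17='baaab' goto ·  ←P3

BFS fail/out derivation:
  n1('a'): parent n0 fail=0; on 'a' 0 → fail=0;  out ∅∪∅=∅
  n8('c'): parent n0 fail=0; on 'c' 0 → fail=0;  out ∅∪∅=∅
  n13('b'): parent n0 fail=0; on 'b' 0 → fail=0;  out {4}∪∅={4}
  n2('ac'): parent n1 fail=0; on 'c' 0 → fail=8;  out {5}∪∅={5}
  n9('ca'): parent n8 fail=0; on 'a' 0 → fail=1;  out ∅∪∅=∅
  n14('ba'): parent n13 fail=0; on 'a' 0 → fail=1;  out ∅∪∅=∅
  n3('aca'): parent n2 fail=8; on 'a' 8 → fail=9;  out ∅∪∅=∅
  n5('acb'): parent n2 fail=8; on 'b' 8→0 → fail=13;  out ∅∪{4}={4}
  n10('cab'): parent n9 fail=1; on 'b' 1→0 → fail=13;  out ∅∪{4}={4}
  n15('baa'): parent n14 fail=1; on 'a' 1→0 → fail=1;  out ∅∪∅=∅
  n4('acac'): parent n3 fail=9; on 'c' 9→1 → fail=2;  out {0}∪{5}={0,5}
  n6('acba'): parent n5 fail=13; on 'a' 13 → fail=14;  out ∅∪∅=∅
  n11('cabb'): parent n10 fail=13; on 'b' 13→0 → fail=13;  out ∅∪{4}={4}
  n16('baaa'): parent n15 fail=1; on 'a' 1→0 → fail=1;  out ∅∪∅=∅
  n7('acbaa'): parent n6 fail=14; on 'a' 14 → fail=15;  out {1}∪∅={1}
  n12('cabbc'): parent n11 fail=13; on 'c' 13→0 → fail=8;  out {2}∪∅={2}
  n17('baaab'): parent n16 fail=1; on 'b' 1→0 → fail=13;  out {3}∪{4}={3,4}

Run:
[0] read 'a'  n0⇒n1
[1] read 'b'  n1⇒n13 ·f  ** P4@[1:1]
[2] read 'a'  n13⇒n14
[3] read 'b'  n14⇒n13 ·f  ** P4@[3:3]
[4] read 'a'  n13⇒n14
[5] read 'c'  n14⇒n2 ·f  ** P5@[4:5]
[6] read 'c'  n2⇒n8 ·f
[7] read 'c'  n8⇒n8 ·f
[8] read 'a'  n8⇒n9
[9] read 'b'  n9⇒n10  ** P4@[9:9]
[10] read 'a'  n10⇒n14 ·f
[11] read 'c'  n14⇒n2 ·f  ** P5@[10:11]
[12] read 'a'  n2⇒n3
[13] read 'c'  n3⇒n4  ** P0@[10:13],P5@[12:13]
[14] read 'b'  n4⇒n5 ·f  ** P4@[14:14]
[15] read 'a'  n5⇒n6
[16] read 'c'  n6⇒n2 ·f  ** P5@[15:16]
[17] read 'b'  n2⇒n5  ** P4@[17:17]
[18] read 'a'  n5⇒n6
[19] read 'a'  n6⇒n7  ** P1@[15:19]
[20] read 'a'  n7⇒n16 ·f
[21] read 'b'  n16⇒n17  ** P3@[17:21],P4@[21:21]
[22] read 'a'  n17⇒n14 ·f
[23] read 'a'  n14⇒n15
[24] read 'a'  n15⇒n16
[25] read 'b'  n16⇒n17  ** P3@[21:25],P4@[25:25]
[26] read 'a'  n17⇒n14 ·f
[27] read 'b'  n14⇒n13 ·f  ** P4@[27:27]
[28] read 'b'  n13⇒n13 ·f  ** P4@[28:28]
[29] read 'a'  n13⇒n14
[30] read 'c'  n14⇒n2 ·f  ** P5@[29:30]
[31] read 'a'  n2⇒n3
[32] read 'c'  n3⇒n4  ** P0@[29:32],P5@[31:32]
[33] read 'b'  n4⇒n5 ·f  ** P4@[33:33]
[34] read 'a'  n5⇒n6
[35] read 'a'  n6⇒n7  ** P1@[31:35]
[36] read 'b'  n7⇒n13 ·f  ** P4@[36:36]
[37] read 'a'  n13⇒n14
[38] read 'a'  n14⇒n15
[39] read 'a'  n15⇒n16
[40] read 'c'  n16⇒n2 ·f  ** P5@[39:40]
[41] read 'b'  n2⇒n5  ** P4@[41:41]
[42] read 'a'  n5⇒n6
[43] read 'a'  n6⇒n7  ** P1@[39:43]
[44] read 'b'  n7⇒n13 ·f  ** P4@[44:44]

Result: [[1,4],[3,4],[5,5],[9,4],[11,5],[13,0],[13,5],[14,4],[16,5],[17,4],[19,1],[21,3],[21,4],[25,3],[25,4],[27,4],[28,4],[30,5],[32,0],[32,5],[33,4],[35,1],[36,4],[40,5],[41,4],[43,1],[44,4]]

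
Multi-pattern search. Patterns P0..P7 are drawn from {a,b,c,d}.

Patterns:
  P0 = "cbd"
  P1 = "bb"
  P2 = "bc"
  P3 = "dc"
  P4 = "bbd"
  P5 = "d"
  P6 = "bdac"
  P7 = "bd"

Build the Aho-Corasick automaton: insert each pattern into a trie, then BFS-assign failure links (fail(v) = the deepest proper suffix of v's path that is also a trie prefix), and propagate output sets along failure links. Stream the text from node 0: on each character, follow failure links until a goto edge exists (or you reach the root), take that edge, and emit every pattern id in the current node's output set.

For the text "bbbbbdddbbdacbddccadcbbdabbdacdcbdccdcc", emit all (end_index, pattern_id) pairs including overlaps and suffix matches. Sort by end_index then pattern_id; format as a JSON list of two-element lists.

Build automaton:
Trie nodes:
  n0 'ε': b→4 c→1 d→7
  n1 'c': b→2
  n2 'cb': d→3
  n3 'cbd': ·  [P0 ends]
  n4 'b': b→5 c→6 d→10
  n5 'bb': d→9  [P1 ends]
  n6 'bc': ·  [P2 ends]
  n7 'd': c→8  [P5 ends]
  n8 'dc': ·  [P3 ends]
  n9 'bbd': ·  [P4 ends]
  n10 'bd': a→11  [P7 ends]
  n11 'bda': c→12
  n12 'bdac': ·  [P6 ends]

BFS fail/out derivation:
  n1('c'): parent n0 fail=0; on 'c' 0 → fail=0;  out ∅∪∅=∅
  n4('b'): parent n0 fail=0; on 'b' 0 → fail=0;  out ∅∪∅=∅
  n7('d'): parent n0 fail=0; on 'd' 0 → fail=0;  out {5}∪∅={5}
  n2('cb'): parent n1 fail=0; on 'b' 0 → fail=4;  out ∅∪∅=∅
  n5('bb'): parent n4 fail=0; on 'b' 0 → fail=4;  out {1}∪∅={1}
  n6('bc'): parent n4 fail=0; on 'c' 0 → fail=1;  out {2}∪∅={2}
  n8('dc'): parent n7 fail=0; on 'c' 0 → fail=1;  out {3}∪∅={3}
  n10('bd'): parent n4 fail=0; on 'd' 0 → fail=7;  out {7}∪{5}={5,7}
  n3('cbd'): parent n2 fail=4; on 'd' 4 → fail=10;  out {0}∪{5,7}={0,5,7}
  n9('bbd'): parent n5 fail=4; on 'd' 4 → fail=10;  out {4}∪{5,7}={4,5,7}
  n11('bda'): parent n10 fail=7; on 'a' 7→0 → fail=0;  out ∅∪∅=∅
  n12('bdac'): parent n11 fail=0; on 'c' 0 → fail=1;  out {6}∪∅={6}

Text stream:
[0] read 'b'  n0⇒n4
[1] read 'b'  n4⇒n5  emit P1@[0:1]
[2] read 'b'  n5⇒n5 (fail-walked)  emit P1@[1:2]
[3] read 'b'  n5⇒n5 (fail-walked)  emit P1@[2:3]
[4] read 'b'  n5⇒n5 (fail-walked)  emit P1@[3:4]
[5] read 'd'  n5⇒n9  emit P4@[3:5],P5@[5:5],P7@[4:5]
[6] read 'd'  n9⇒n7 (fail-walked)  emit P5@[6:6]
[7] read 'd'  n7⇒n7 (fail-walked)  emit P5@[7:7]
[8] read 'b'  n7⇒n4 (fail-walked)
[9] read 'b'  n4⇒n5  emit P1@[8:9]
[10] read 'd'  n5⇒n9  emit P4@[8:10],P5@[10:10],P7@[9:10]
[11] read 'a'  n9⇒n11 (fail-walked)
[12] read 'c'  n11⇒n12  emit P6@[9:12]
[13] read 'b'  n12⇒n2 (fail-walked)
[14] read 'd'  n2⇒n3  emit P0@[12:14],P5@[14:14],P7@[13:14]
[15] read 'd'  n3⇒n7 (fail-walked)  emit P5@[15:15]
[16] read 'c'  n7⇒n8  emit P3@[15:16]
[17] read 'c'  n8⇒n1 (fail-walked)
[18] read 'a'  n1⇒n0 (fail-walked)
[19] read 'd'  n0⇒n7  emit P5@[19:19]
[20] read 'c'  n7⇒n8  emit P3@[19:20]
[21] read 'b'  n8⇒n2 (fail-walked)
[22] read 'b'  n2⇒n5 (fail-walked)  emit P1@[21:22]
[23] read 'd'  n5⇒n9  emit P4@[21:23],P5@[23:23],P7@[22:23]
[24] read 'a'  n9⇒n11 (fail-walked)
[25] read 'b'  n11⇒n4 (fail-walked)
[26] read 'b'  n4⇒n5  emit P1@[25:26]
[27] read 'd'  n5⇒n9  emit P4@[25:27],P5@[27:27],P7@[26:27]
[28] read 'a'  n9⇒n11 (fail-walked)
[29] read 'c'  n11⇒n12  emit P6@[26:29]
[30] read 'd'  n12⇒n7 (fail-walked)  emit P5@[30:30]
[31] read 'c'  n7⇒n8  emit P3@[30:31]
[32] read 'b'  n8⇒n2 (fail-walked)
[33] read 'd'  n2⇒n3  emit P0@[31:33],P5@[33:33],P7@[32:33]
[34] read 'c'  n3⇒n8 (fail-walked)  emit P3@[33:34]
[35] read 'c'  n8⇒n1 (fail-walked)
[36] read 'd'  n1⇒n7 (fail-walked)  emit P5@[36:36]
[37] read 'c'  n7⇒n8  emit P3@[36:37]
[38] read 'c'  n8⇒n1 (fail-walked)

All matches (sorted): [[1,1],[2,1],[3,1],[4,1],[5,4],[5,5],[5,7],[6,5],[7,5],[9,1],[10,4],[10,5],[10,7],[12,6],[14,0],[14,5],[14,7],[15,5],[16,3],[19,5],[20,3],[22,1],[23,4],[23,5],[23,7],[26,1],[27,4],[27,5],[27,7],[29,6],[30,5],[31,3],[33,0],[33,5],[33,7],[34,3],[36,5],[37,3]]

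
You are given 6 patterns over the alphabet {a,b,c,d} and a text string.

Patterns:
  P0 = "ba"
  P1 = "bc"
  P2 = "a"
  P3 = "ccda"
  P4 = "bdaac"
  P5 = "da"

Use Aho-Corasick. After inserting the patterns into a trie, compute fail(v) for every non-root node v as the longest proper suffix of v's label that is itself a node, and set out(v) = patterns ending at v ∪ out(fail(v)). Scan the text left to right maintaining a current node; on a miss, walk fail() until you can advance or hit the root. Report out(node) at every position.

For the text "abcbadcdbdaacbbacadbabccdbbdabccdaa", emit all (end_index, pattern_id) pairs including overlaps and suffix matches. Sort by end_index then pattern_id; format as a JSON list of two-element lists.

Build:
Trie (insert patterns):
  n0 'ε': a→4 b→1 c→5 d→13
  n1 'b': a→2 c→3 d→9
  n2 'ba': ·  [P0 ends]
  n3 'bc': ·  [P1 ends]
  n4 'a': ·  [P2 ends]
  n5 'c': c→6
  n6 'cc': d→7
  n7 'ccd': a→8
  n8 'ccda': ·  [P3 ends]
  n9 'bd': a→10
  n10 'bda': a→11
  n11 'bdaa': c→12
  n12 'bdaac': ·  [P4 ends]
  n13 'd': a→14
  n14 'da': ·  [P5 ends]

Failure links (BFS by depth):
  fail(1) 'b': from fail(0)=0 chase 'b': 0 ⇒ 0;  out=∅∪out(0)=∅
  fail(4) 'a': from fail(0)=0 chase 'a': 0 ⇒ 0;  out={2}∪out(0)={2}
  fail(5) 'c': from fail(0)=0 chase 'c': 0 ⇒ 0;  out=∅∪out(0)=∅
  fail(13) 'd': from fail(0)=0 chase 'd': 0 ⇒ 0;  out=∅∪out(0)=∅
  fail(2) 'ba': from fail(1)=0 chase 'a': 0 ⇒ 4;  out={0}∪out(4)={0,2}
  fail(3) 'bc': from fail(1)=0 chase 'c': 0 ⇒ 5;  out={1}∪out(5)={1}
  fail(6) 'cc': from fail(5)=0 chase 'c': 0 ⇒ 5;  out=∅∪out(5)=∅
  fail(9) 'bd': from fail(1)=0 chase 'd': 0 ⇒ 13;  out=∅∪out(13)=∅
  fail(14) 'da': from fail(13)=0 chase 'a': 0 ⇒ 4;  out={5}∪out(4)={2,5}
  fail(7) 'ccd': from fail(6)=5 chase 'd': 5→0 ⇒ 13;  out=∅∪out(13)=∅
  fail(10) 'bda': from fail(9)=13 chase 'a': 13 ⇒ 14;  out=∅∪out(14)={2,5}
  fail(8) 'ccda': from fail(7)=13 chase 'a': 13 ⇒ 14;  out={3}∪out(14)={2,3,5}
  fail(11) 'bdaa': from fail(10)=14 chase 'a': 14→4→0 ⇒ 4;  out=∅∪out(4)={2}
  fail(12) 'bdaac': from fail(11)=4 chase 'c': 4→0 ⇒ 5;  out={4}∪out(5)={4}

Run:
i=0 'a': node 0→4  emit P2@[0:0]
i=1 'b': node 4→1 (via fail)
i=2 'c': node 1→3  emit P1@[1:2]
i=3 'b': node 3→1 (via fail)
i=4 'a': node 1→2  emit P0@[3:4],P2@[4:4]
i=5 'd': node 2→13 (via fail)
i=6 'c': node 13→5 (via fail)
i=7 'd': node 5→13 (via fail)
i=8 'b': node 13→1 (via fail)
i=9 'd': node 1→9
i=10 'a': node 9→10  emit P2@[10:10],P5@[9:10]
i=11 'a': node 10→11  emit P2@[11:11]
i=12 'c': node 11→12  emit P4@[8:12]
i=13 'b': node 12→1 (via fail)
i=14 'b': node 1→1 (via fail)
i=15 'a': node 1→2  emit P0@[14:15],P2@[15:15]
i=16 'c': node 2→5 (via fail)
i=17 'a': node 5→4 (via fail)  emit P2@[17:17]
i=18 'd': node 4→13 (via fail)
i=19 'b': node 13→1 (via fail)
i=20 'a': node 1→2  emit P0@[19:20],P2@[20:20]
i=21 'b': node 2→1 (via fail)
i=22 'c': node 1→3  emit P1@[21:22]
i=23 'c': node 3→6 (via fail)
i=24 'd': node 6→7
i=25 'b': node 7→1 (via fail)
i=26 'b': node 1→1 (via fail)
i=27 'd': node 1→9
i=28 'a': node 9→10  emit P2@[28:28],P5@[27:28]
i=29 'b': node 10→1 (via fail)
i=30 'c': node 1→3  emit P1@[29:30]
i=31 'c': node 3→6 (via fail)
i=32 'd': node 6→7
i=33 'a': node 7→8  emit P2@[33:33],P3@[30:33],P5@[32:33]
i=34 'a': node 8→4 (via fail)  emit P2@[34:34]

Result: [[0,2],[2,1],[4,0],[4,2],[10,2],[10,5],[11,2],[12,4],[15,0],[15,2],[17,2],[20,0],[20,2],[22,1],[28,2],[28,5],[30,1],[33,2],[33,3],[33,5],[34,2]]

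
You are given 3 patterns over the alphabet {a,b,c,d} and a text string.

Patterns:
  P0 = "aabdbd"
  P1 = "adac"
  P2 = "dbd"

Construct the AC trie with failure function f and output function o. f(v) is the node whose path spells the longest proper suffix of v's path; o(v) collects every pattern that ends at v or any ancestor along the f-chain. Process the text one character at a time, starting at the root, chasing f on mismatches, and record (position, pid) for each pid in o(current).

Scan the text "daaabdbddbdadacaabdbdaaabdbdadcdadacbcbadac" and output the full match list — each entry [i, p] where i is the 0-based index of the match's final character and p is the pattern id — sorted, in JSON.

Build:
Trie nodes:
  n0 'ε': a→1 d→10
  n1 'a': a→2 d→7
  n2 'aa': b→3
  n3 'aab': d→4
  n4 'aabd': b→5
  n5 'aabdb': d→6
  n6 'aabdbd': ·  [P0 ends]
  n7 'ad': a→8
  n8 'ada': c→9
  n9 'adac': ·  [P1 ends]
  n10 'd': b→11
  n11 'db': d→12
  n12 'dbd': ·  [P2 ends]

Failure links (BFS by depth):
  n1('a'): parent n0 fail=0; on 'a' 0 → fail=0;  out ∅∪∅=∅
  n10('d'): parent n0 fail=0; on 'd' 0 → fail=0;  out ∅∪∅=∅
  n2('aa'): parent n1 fail=0; on 'a' 0 → fail=1;  out ∅∪∅=∅
  n7('ad'): parent n1 fail=0; on 'd' 0 → fail=10;  out ∅∪∅=∅
  n11('db'): parent n10 fail=0; on 'b' 0 → fail=0;  out ∅∪∅=∅
  n3('aab'): parent n2 fail=1; on 'b' 1→0 → fail=0;  out ∅∪∅=∅
  n8('ada'): parent n7 fail=10; on 'a' 10→0 → fail=1;  out ∅∪∅=∅
  n12('dbd'): parent n11 fail=0; on 'd' 0 → fail=10;  out {2}∪∅={2}
  n4('aabd'): parent n3 fail=0; on 'd' 0 → fail=10;  out ∅∪∅=∅
  n9('adac'): parent n8 fail=1; on 'c' 1→0 → fail=0;  out {1}∪∅={1}
  n5('aabdb'): parent n4 fail=10; on 'b' 10 → fail=11;  out ∅∪∅=∅
  n6('aabdbd'): parent n5 fail=11; on 'd' 11 → fail=12;  out {0}∪{2}={0,2}

Run:
pos 0 'd': at 10
pos 1 'a': at 1 (fail-walked)
pos 2 'a': at 2
pos 3 'a': at 2 (fail-walked)
pos 4 'b': at 3
pos 5 'd': at 4
pos 6 'b': at 5
pos 7 'd': at 6  emit P0@[2:7],P2@[5:7]
pos 8 'd': at 10 (fail-walked)
pos 9 'b': at 11
pos 10 'd': at 12  emit P2@[8:10]
pos 11 'a': at 1 (fail-walked)
pos 12 'd': at 7
pos 13 'a': at 8
pos 14 'c': at 9  emit P1@[11:14]
pos 15 'a': at 1 (fail-walked)
pos 16 'a': at 2
pos 17 'b': at 3
pos 18 'd': at 4
pos 19 'b': at 5
pos 20 'd': at 6  emit P0@[15:20],P2@[18:20]
pos 21 'a': at 1 (fail-walked)
pos 22 'a': at 2
pos 23 'a': at 2 (fail-walked)
pos 24 'b': at 3
pos 25 'd': at 4
pos 26 'b': at 5
pos 27 'd': at 6  emit P0@[22:27],P2@[25:27]
pos 28 'a': at 1 (fail-walked)
pos 29 'd': at 7
pos 30 'c': at 0 (fail-walked)
pos 31 'd': at 10
pos 32 'a': at 1 (fail-walked)
pos 33 'd': at 7
pos 34 'a': at 8
pos 35 'c': at 9  emit P1@[32:35]
pos 36 'b': at 0 (fail-walked)
pos 37 'c': at 0
pos 38 'b': at 0
pos 39 'a': at 1
pos 40 'd': at 7
pos 41 'a': at 8
pos 42 'c': at 9  emit P1@[39:42]

All matches (sorted): [[7,0],[7,2],[10,2],[14,1],[20,0],[20,2],[27,0],[27,2],[35,1],[42,1]]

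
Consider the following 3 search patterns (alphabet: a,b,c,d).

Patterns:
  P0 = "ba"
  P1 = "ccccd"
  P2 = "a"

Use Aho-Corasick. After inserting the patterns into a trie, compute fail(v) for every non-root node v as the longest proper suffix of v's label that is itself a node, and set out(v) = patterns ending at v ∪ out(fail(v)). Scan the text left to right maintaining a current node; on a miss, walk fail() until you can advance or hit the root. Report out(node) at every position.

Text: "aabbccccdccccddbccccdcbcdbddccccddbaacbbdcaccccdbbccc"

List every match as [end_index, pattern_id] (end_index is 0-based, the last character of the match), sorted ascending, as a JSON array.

Construct AC machine:
Trie (insert patterns):
  0='ε' goto a→8 b→1 c→3
  1='b' goto a→2
  2='ba' goto ·  [P0 ends]
  3='c' goto c→4
  4='cc' goto c→5
  5='ccc' goto c→6
  6='cccc' goto d→7
  7='ccccd' goto ·  [P1 ends]
  8='a' goto ·  [P2 ends]

BFS fail/out derivation:
  n1('b'): parent n0 fail=0; on 'b' 0 → fail=0;  out ∅∪∅=∅
  n3('c'): parent n0 fail=0; on 'c' 0 → fail=0;  out ∅∪∅=∅
  n8('a'): parent n0 fail=0; on 'a' 0 → fail=0;  out {2}∪∅={2}
  n2('ba'): parent n1 fail=0; on 'a' 0 → fail=8;  out {0}∪{2}={0,2}
  n4('cc'): parent n3 fail=0; on 'c' 0 → fail=3;  out ∅∪∅=∅
  n5('ccc'): parent n4 fail=3; on 'c' 3 → fail=4;  out ∅∪∅=∅
  n6('cccc'): parent n5 fail=4; on 'c' 4 → fail=5;  out ∅∪∅=∅
  n7('ccccd'): parent n6 fail=5; on 'd' 5→4→3→0 → fail=0;  out {1}∪∅={1}

Text stream:
i=0 'a': node 0→8  ** P2@[0:0]
i=1 'a': node 8→8 ·f  ** P2@[1:1]
i=2 'b': node 8→1 ·f
i=3 'b': node 1→1 ·f
i=4 'c': node 1→3 ·f
i=5 'c': node 3→4
i=6 'c': node 4→5
i=7 'c': node 5→6
i=8 'd': node 6→7  ** P1@[4:8]
i=9 'c': node 7→3 ·f
i=10 'c': node 3→4
i=11 'c': node 4→5
i=12 'c': node 5→6
i=13 'd': node 6→7  ** P1@[9:13]
i=14 'd': node 7→0 ·f
i=15 'b': node 0→1
i=16 'c': node 1→3 ·f
i=17 'c': node 3→4
i=18 'c': node 4→5
i=19 'c': node 5→6
i=20 'd': node 6→7  ** P1@[16:20]
i=21 'c': node 7→3 ·f
i=22 'b': node 3→1 ·f
i=23 'c': node 1→3 ·f
i=24 'd': node 3→0 ·f
i=25 'b': node 0→1
i=26 'd': node 1→0 ·f
i=27 'd': node 0→0
i=28 'c': node 0→3
i=29 'c': node 3→4
i=30 'c': node 4→5
i=31 'c': node 5→6
i=32 'd': node 6→7  ** P1@[28:32]
i=33 'd': node 7→0 ·f
i=34 'b': node 0→1
i=35 'a': node 1→2  ** P0@[34:35],P2@[35:35]
i=36 'a': node 2→8 ·f  ** P2@[36:36]
i=37 'c': node 8→3 ·f
i=38 'b': node 3→1 ·f
i=39 'b': node 1→1 ·f
i=40 'd': node 1→0 ·f
i=41 'c': node 0→3
i=42 'a': node 3→8 ·f  ** P2@[42:42]
i=43 'c': node 8→3 ·f
i=44 'c': node 3→4
i=45 'c': node 4→5
i=46 'c': node 5→6
i=47 'd': node 6→7  ** P1@[43:47]
i=48 'b': node 7→1 ·f
i=49 'b': node 1→1 ·f
i=50 'c': node 1→3 ·f
i=51 'c': node 3→4
i=52 'c': node 4→5

All matches (sorted): [[0,2],[1,2],[8,1],[13,1],[20,1],[32,1],[35,0],[35,2],[36,2],[42,2],[47,1]]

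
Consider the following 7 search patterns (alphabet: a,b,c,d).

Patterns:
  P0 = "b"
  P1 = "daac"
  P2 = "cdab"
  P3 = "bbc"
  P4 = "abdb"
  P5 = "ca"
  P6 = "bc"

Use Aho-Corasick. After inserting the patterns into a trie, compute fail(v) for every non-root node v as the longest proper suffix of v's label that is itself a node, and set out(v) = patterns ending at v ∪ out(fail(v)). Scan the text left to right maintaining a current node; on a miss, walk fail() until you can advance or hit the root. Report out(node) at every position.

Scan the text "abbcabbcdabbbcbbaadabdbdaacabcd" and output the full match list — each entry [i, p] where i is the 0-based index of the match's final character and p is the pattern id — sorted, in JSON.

Build automaton:
Trie (insert patterns):
  0='ε' goto a→12 b→1 c→6 d→2
  1='b' goto b→10 c→17  [P0 ends]
  2='d' goto a→3
  3='da' goto a→4
  4='daa' goto c→5
  5='daac' goto ·  [P1 ends]
  6='c' goto a→16 d→7
  7='cd' goto a→8
  8='cda' goto b→9
  9='cdab' goto ·  [P2 ends]
  10='bb' goto c→11
  11='bbc' goto ·  [P3 ends]
  12='a' goto b→13
  13='ab' goto d→14
  14='abd' goto b→15
  15='abdb' goto ·  [P4 ends]
  16='ca' goto ·  [P5 ends]
  17='bc' goto ·  [P6 ends]

Failure links (BFS by depth):
  n1('b'): parent n0 fail=0; on 'b' 0 → fail=0;  out {0}∪∅={0}
  n2('d'): parent n0 fail=0; on 'd' 0 → fail=0;  out ∅∪∅=∅
  n6('c'): parent n0 fail=0; on 'c' 0 → fail=0;  out ∅∪∅=∅
  n12('a'): parent n0 fail=0; on 'a' 0 → fail=0;  out ∅∪∅=∅
  n3('da'): parent n2 fail=0; on 'a' 0 → fail=12;  out ∅∪∅=∅
  n7('cd'): parent n6 fail=0; on 'd' 0 → fail=2;  out ∅∪∅=∅
  n10('bb'): parent n1 fail=0; on 'b' 0 → fail=1;  out ∅∪{0}={0}
  n13('ab'): parent n12 fail=0; on 'b' 0 → fail=1;  out ∅∪{0}={0}
  n16('ca'): parent n6 fail=0; on 'a' 0 → fail=12;  out {5}∪∅={5}
  n17('bc'): parent n1 fail=0; on 'c' 0 → fail=6;  out {6}∪∅={6}
  n4('daa'): parent n3 fail=12; on 'a' 12→0 → fail=12;  out ∅∪∅=∅
  n8('cda'): parent n7 fail=2; on 'a' 2 → fail=3;  out ∅∪∅=∅
  n11('bbc'): parent n10 fail=1; on 'c' 1 → fail=17;  out {3}∪{6}={3,6}
  n14('abd'): parent n13 fail=1; on 'd' 1→0 → fail=2;  out ∅∪∅=∅
  n5('daac'): parent n4 fail=12; on 'c' 12→0 → fail=6;  out {1}∪∅={1}
  n9('cdab'): parent n8 fail=3; on 'b' 3→12 → fail=13;  out {2}∪{0}={0,2}
  n15('abdb'): parent n14 fail=2; on 'b' 2→0 → fail=1;  out {4}∪{0}={0,4}

Text stream:
i=0 'a': node 0→12
i=1 'b': node 12→13  → match P0@[1:1]
i=2 'b': node 13→10 ·f  → match P0@[2:2]
i=3 'c': node 10→11  → match P3@[1:3],P6@[2:3]
i=4 'a': node 11→16 ·f  → match P5@[3:4]
i=5 'b': node 16→13 ·f  → match P0@[5:5]
i=6 'b': node 13→10 ·f  → match P0@[6:6]
i=7 'c': node 10→11  → match P3@[5:7],P6@[6:7]
i=8 'd': node 11→7 ·f
i=9 'a': node 7→8
i=10 'b': node 8→9  → match P0@[10:10],P2@[7:10]
i=11 'b': node 9→10 ·f  → match P0@[11:11]
i=12 'b': node 10→10 ·f  → match P0@[12:12]
i=13 'c': node 10→11  → match P3@[11:13],P6@[12:13]
i=14 'b': node 11→1 ·f  → match P0@[14:14]
i=15 'b': node 1→10  → match P0@[15:15]
i=16 'a': node 10→12 ·f
i=17 'a': node 12→12 ·f
i=18 'd': node 12→2 ·f
i=19 'a': node 2→3
i=20 'b': node 3→13 ·f  → match P0@[20:20]
i=21 'd': node 13→14
i=22 'b': node 14→15  → match P0@[22:22],P4@[19:22]
i=23 'd': node 15→2 ·f
i=24 'a': node 2→3
i=25 'a': node 3→4
i=26 'c': node 4→5  → match P1@[23:26]
i=27 'a': node 5→16 ·f  → match P5@[26:27]
i=28 'b': node 16→13 ·f  → match P0@[28:28]
i=29 'c': node 13→17 ·f  → match P6@[28:29]
i=30 'd': node 17→7 ·f

Result: [[1,0],[2,0],[3,3],[3,6],[4,5],[5,0],[6,0],[7,3],[7,6],[10,0],[10,2],[11,0],[12,0],[13,3],[13,6],[14,0],[15,0],[20,0],[22,0],[22,4],[26,1],[27,5],[28,0],[29,6]]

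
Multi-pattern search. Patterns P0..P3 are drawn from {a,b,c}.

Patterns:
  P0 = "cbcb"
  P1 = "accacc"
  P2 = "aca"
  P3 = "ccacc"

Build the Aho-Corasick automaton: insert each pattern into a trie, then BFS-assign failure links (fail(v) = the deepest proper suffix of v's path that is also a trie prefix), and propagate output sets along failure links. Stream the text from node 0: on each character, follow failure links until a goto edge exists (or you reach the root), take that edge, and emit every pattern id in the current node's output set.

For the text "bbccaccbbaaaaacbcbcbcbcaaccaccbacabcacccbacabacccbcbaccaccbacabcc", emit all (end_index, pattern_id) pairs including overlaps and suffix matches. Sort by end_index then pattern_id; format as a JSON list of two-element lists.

Build:
Trie (insert patterns):
  0='ε' goto a→5 c→1
  1='c' goto b→2 c→12
  2='cb' goto c→3
  3='cbc' goto b→4
  4='cbcb' goto ·  [P0 ends]
  5='a' goto c→6
  6='ac' goto a→11 c→7
  7='acc' goto a→8
  8='acca' goto c→9
  9='accac' goto c→10
  10='accacc' goto ·  [P1 ends]
  11='aca' goto ·  [P2 ends]
  12='cc' goto a→13
  13='cca' goto c→14
  14='ccac' goto c→15
  15='ccacc' goto ·  [P3 ends]

BFS fail/out derivation:
  n1('c'): parent n0 fail=0; on 'c' 0 → fail=0;  out ∅∪∅=∅
  n5('a'): parent n0 fail=0; on 'a' 0 → fail=0;  out ∅∪∅=∅
  n2('cb'): parent n1 fail=0; on 'b' 0 → fail=0;  out ∅∪∅=∅
  n6('ac'): parent n5 fail=0; on 'c' 0 → fail=1;  out ∅∪∅=∅
  n12('cc'): parent n1 fail=0; on 'c' 0 → fail=1;  out ∅∪∅=∅
  n3('cbc'): parent n2 fail=0; on 'c' 0 → fail=1;  out ∅∪∅=∅
  n7('acc'): parent n6 fail=1; on 'c' 1 → fail=12;  out ∅∪∅=∅
  n11('aca'): parent n6 fail=1; on 'a' 1→0 → fail=5;  out {2}∪∅={2}
  n13('cca'): parent n12 fail=1; on 'a' 1→0 → fail=5;  out ∅∪∅=∅
  n4('cbcb'): parent n3 fail=1; on 'b' 1 → fail=2;  out {0}∪∅={0}
  n8('acca'): parent n7 fail=12; on 'a' 12 → fail=13;  out ∅∪∅=∅
  n14('ccac'): parent n13 fail=5; on 'c' 5 → fail=6;  out ∅∪∅=∅
  n9('accac'): parent n8 fail=13; on 'c' 13 → fail=14;  out ∅∪∅=∅
  n15('ccacc'): parent n14 fail=6; on 'c' 6 → fail=7;  out {3}∪∅={3}
  n10('accacc'): parent n9 fail=14; on 'c' 14 → fail=15;  out {1}∪{3}={1,3}

Text stream:
[0] read 'b'  n0⇒n0
[1] read 'b'  n0⇒n0
[2] read 'c'  n0⇒n1
[3] read 'c'  n1⇒n12
[4] read 'a'  n12⇒n13
[5] read 'c'  n13⇒n14
[6] read 'c'  n14⇒n15  ** P3@[2:6]
[7] read 'b'  n15⇒n2 (fail-walked)
[8] read 'b'  n2⇒n0 (fail-walked)
[9] read 'a'  n0⇒n5
[10] read 'a'  n5⇒n5 (fail-walked)
[11] read 'a'  n5⇒n5 (fail-walked)
[12] read 'a'  n5⇒n5 (fail-walked)
[13] read 'a'  n5⇒n5 (fail-walked)
[14] read 'c'  n5⇒n6
[15] read 'b'  n6⇒n2 (fail-walked)
[16] read 'c'  n2⇒n3
[17] read 'b'  n3⇒n4  ** P0@[14:17]
[18] read 'c'  n4⇒n3 (fail-walked)
[19] read 'b'  n3⇒n4  ** P0@[16:19]
[20] read 'c'  n4⇒n3 (fail-walked)
[21] read 'b'  n3⇒n4  ** P0@[18:21]
[22] read 'c'  n4⇒n3 (fail-walked)
[23] read 'a'  n3⇒n5 (fail-walked)
[24] read 'a'  n5⇒n5 (fail-walked)
[25] read 'c'  n5⇒n6
[26] read 'c'  n6⇒n7
[27] read 'a'  n7⇒n8
[28] read 'c'  n8⇒n9
[29] read 'c'  n9⇒n10  ** P1@[24:29],P3@[25:29]
[30] read 'b'  n10⇒n2 (fail-walked)
[31] read 'a'  n2⇒n5 (fail-walked)
[32] read 'c'  n5⇒n6
[33] read 'a'  n6⇒n11  ** P2@[31:33]
[34] read 'b'  n11⇒n0 (fail-walked)
[35] read 'c'  n0⇒n1
[36] read 'a'  n1⇒n5 (fail-walked)
[37] read 'c'  n5⇒n6
[38] read 'c'  n6⇒n7
[39] read 'c'  n7⇒n12 (fail-walked)
[40] read 'b'  n12⇒n2 (fail-walked)
[41] read 'a'  n2⇒n5 (fail-walked)
[42] read 'c'  n5⇒n6
[43] read 'a'  n6⇒n11  ** P2@[41:43]
[44] read 'b'  n11⇒n0 (fail-walked)
[45] read 'a'  n0⇒n5
[46] read 'c'  n5⇒n6
[47] read 'c'  n6⇒n7
[48] read 'c'  n7⇒n12 (fail-walked)
[49] read 'b'  n12⇒n2 (fail-walked)
[50] read 'c'  n2⇒n3
[51] read 'b'  n3⇒n4  ** P0@[48:51]
[52] read 'a'  n4⇒n5 (fail-walked)
[53] read 'c'  n5⇒n6
[54] read 'c'  n6⇒n7
[55] read 'a'  n7⇒n8
[56] read 'c'  n8⇒n9
[57] read 'c'  n9⇒n10  ** P1@[52:57],P3@[53:57]
[58] read 'b'  n10⇒n2 (fail-walked)
[59] read 'a'  n2⇒n5 (fail-walked)
[60] read 'c'  n5⇒n6
[61] read 'a'  n6⇒n11  ** P2@[59:61]
[62] read 'b'  n11⇒n0 (fail-walked)
[63] read 'c'  n0⇒n1
[64] read 'c'  n1⇒n12

Matches: [[6,3],[17,0],[19,0],[21,0],[29,1],[29,3],[33,2],[43,2],[51,0],[57,1],[57,3],[61,2]]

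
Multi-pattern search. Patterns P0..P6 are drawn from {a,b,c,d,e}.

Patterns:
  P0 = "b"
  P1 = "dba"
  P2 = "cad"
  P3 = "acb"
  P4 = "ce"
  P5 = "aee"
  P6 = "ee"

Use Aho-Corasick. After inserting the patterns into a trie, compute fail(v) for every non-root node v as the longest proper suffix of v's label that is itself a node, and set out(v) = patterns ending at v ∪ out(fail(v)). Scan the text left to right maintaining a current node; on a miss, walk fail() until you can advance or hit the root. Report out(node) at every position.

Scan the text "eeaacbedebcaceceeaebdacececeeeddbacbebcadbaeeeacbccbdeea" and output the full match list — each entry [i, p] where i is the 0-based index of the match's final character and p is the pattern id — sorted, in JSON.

Construct AC machine:
Trie nodes:
  n0 'ε': a→8 b→1 c→5 d→2 e→14
  n1 'b': ·  [P0 ends]
  n2 'd': b→3
  n3 'db': a→4
  n4 'dba': ·  [P1 ends]
  n5 'c': a→6 e→11
  n6 'ca': d→7
  n7 'cad': ·  [P2 ends]
  n8 'a': c→9 e→12
  n9 'ac': b→10
  n10 'acb': ·  [P3 ends]
  n11 'ce': ·  [P4 ends]
  n12 'ae': e→13
  n13 'aee': ·  [P5 ends]
  n14 'e': e→15
  n15 'ee': ·  [P6 ends]

BFS fail/out derivation:
  n1('b'): parent n0 fail=0; on 'b' 0 → fail=0;  out {0}∪∅={0}
  n2('d'): parent n0 fail=0; on 'd' 0 → fail=0;  out ∅∪∅=∅
  n5('c'): parent n0 fail=0; on 'c' 0 → fail=0;  out ∅∪∅=∅
  n8('a'): parent n0 fail=0; on 'a' 0 → fail=0;  out ∅∪∅=∅
  n14('e'): parent n0 fail=0; on 'e' 0 → fail=0;  out ∅∪∅=∅
  n3('db'): parent n2 fail=0; on 'b' 0 → fail=1;  out ∅∪{0}={0}
  n6('ca'): parent n5 fail=0; on 'a' 0 → fail=8;  out ∅∪∅=∅
  n9('ac'): parent n8 fail=0; on 'c' 0 → fail=5;  out ∅∪∅=∅
  n11('ce'): parent n5 fail=0; on 'e' 0 → fail=14;  out {4}∪∅={4}
  n12('ae'): parent n8 fail=0; on 'e' 0 → fail=14;  out ∅∪∅=∅
  n15('ee'): parent n14 fail=0; on 'e' 0 → fail=14;  out {6}∪∅={6}
  n4('dba'): parent n3 fail=1; on 'a' 1→0 → fail=8;  out {1}∪∅={1}
  n7('cad'): parent n6 fail=8; on 'd' 8→0 → fail=2;  out {2}∪∅={2}
  n10('acb'): parent n9 fail=5; on 'b' 5→0 → fail=1;  out {3}∪{0}={0,3}
  n13('aee'): parent n12 fail=14; on 'e' 14 → fail=15;  out {5}∪{6}={5,6}

Scan:
[0] read 'e'  n0⇒n14
[1] read 'e'  n14⇒n15  → match P6@[0:1]
[2] read 'a'  n15⇒n8 ·f
[3] read 'a'  n8⇒n8 ·f
[4] read 'c'  n8⇒n9
[5] read 'b'  n9⇒n10  → match P0@[5:5],P3@[3:5]
[6] read 'e'  n10⇒n14 ·f
[7] read 'd'  n14⇒n2 ·f
[8] read 'e'  n2⇒n14 ·f
[9] read 'b'  n14⇒n1 ·f  → match P0@[9:9]
[10] read 'c'  n1⇒n5 ·f
[11] read 'a'  n5⇒n6
[12] read 'c'  n6⇒n9 ·f
[13] read 'e'  n9⇒n11 ·f  → match P4@[12:13]
[14] read 'c'  n11⇒n5 ·f
[15] read 'e'  n5⇒n11  → match P4@[14:15]
[16] read 'e'  n11⇒n15 ·f  → match P6@[15:16]
[17] read 'a'  n15⇒n8 ·f
[18] read 'e'  n8⇒n12
[19] read 'b'  n12⇒n1 ·f  → match P0@[19:19]
[20] read 'd'  n1⇒n2 ·f
[21] read 'a'  n2⇒n8 ·f
[22] read 'c'  n8⇒n9
[23] read 'e'  n9⇒n11 ·f  → match P4@[22:23]
[24] read 'c'  n11⇒n5 ·f
[25] read 'e'  n5⇒n11  → match P4@[24:25]
[26] read 'c'  n11⇒n5 ·f
[27] read 'e'  n5⇒n11  → match P4@[26:27]
[28] read 'e'  n11⇒n15 ·f  → match P6@[27:28]
[29] read 'e'  n15⇒n15 ·f  → match P6@[28:29]
[30] read 'd'  n15⇒n2 ·f
[31] read 'd'  n2⇒n2 ·f
[32] read 'b'  n2⇒n3  → match P0@[32:32]
[33] read 'a'  n3⇒n4  → match P1@[31:33]
[34] read 'c'  n4⇒n9 ·f
[35] read 'b'  n9⇒n10  → match P0@[35:35],P3@[33:35]
[36] read 'e'  n10⇒n14 ·f
[37] read 'b'  n14⇒n1 ·f  → match P0@[37:37]
[38] read 'c'  n1⇒n5 ·f
[39] read 'a'  n5⇒n6
[40] read 'd'  n6⇒n7  → match P2@[38:40]
[41] read 'b'  n7⇒n3 ·f  → match P0@[41:41]
[42] read 'a'  n3⇒n4  → match P1@[40:42]
[43] read 'e'  n4⇒n12 ·f
[44] read 'e'  n12⇒n13  → match P5@[42:44],P6@[43:44]
[45] read 'e'  n13⇒n15 ·f  → match P6@[44:45]
[46] read 'a'  n15⇒n8 ·f
[47] read 'c'  n8⇒n9
[48] read 'b'  n9⇒n10  → match P0@[48:48],P3@[46:48]
[49] read 'c'  n10⇒n5 ·f
[50] read 'c'  n5⇒n5 ·f
[51] read 'b'  n5⇒n1 ·f  → match P0@[51:51]
[52] read 'd'  n1⇒n2 ·f
[53] read 'e'  n2⇒n14 ·f
[54] read 'e'  n14⇒n15  → match P6@[53:54]
[55] read 'a'  n15⇒n8 ·f

All matches (sorted): [[1,6],[5,0],[5,3],[9,0],[13,4],[15,4],[16,6],[19,0],[23,4],[25,4],[27,4],[28,6],[29,6],[32,0],[33,1],[35,0],[35,3],[37,0],[40,2],[41,0],[42,1],[44,5],[44,6],[45,6],[48,0],[48,3],[51,0],[54,6]]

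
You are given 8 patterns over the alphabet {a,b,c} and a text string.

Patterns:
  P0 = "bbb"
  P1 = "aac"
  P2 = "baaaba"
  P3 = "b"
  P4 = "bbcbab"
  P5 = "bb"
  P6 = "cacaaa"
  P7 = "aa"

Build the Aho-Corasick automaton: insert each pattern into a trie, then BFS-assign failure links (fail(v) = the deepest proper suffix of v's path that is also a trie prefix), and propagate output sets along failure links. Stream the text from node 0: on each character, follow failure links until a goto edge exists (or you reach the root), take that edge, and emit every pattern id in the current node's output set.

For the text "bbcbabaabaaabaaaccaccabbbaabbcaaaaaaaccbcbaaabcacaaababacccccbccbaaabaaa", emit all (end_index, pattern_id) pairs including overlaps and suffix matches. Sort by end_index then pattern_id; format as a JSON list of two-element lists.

Construct AC machine:
Trie nodes:
  0='ε' goto a→4 b→1 c→16
  1='b' goto a→7 b→2  ←P3
  2='bb' goto b→3 c→12  ←P5
  3='bbb' goto ·  ←P0
  4='a' goto a→5
  5='aa' goto c→6  ←P7
  6='aac' goto ·  ←P1
  7='ba' goto a→8
  8='baa' goto a→9
  9='baaa' goto b→10
  10='baaab' goto a→11
  11='baaaba' goto ·  ←P2
  12='bbc' goto b→13
  13='bbcb' goto a→14
  14='bbcba' goto b→15
  15='bbcbab' goto ·  ←P4
  16='c' goto a→17
  17='ca' goto c→18
  18='cac' goto a→19
  19='caca' goto a→20
  20='cacaa' goto a→21
  21='cacaaa' goto ·  ←P6

Failure links (BFS by depth):
  fail(1) 'b': from fail(0)=0 chase 'b': 0 ⇒ 0;  out={3}∪out(0)={3}
  fail(4) 'a': from fail(0)=0 chase 'a': 0 ⇒ 0;  out=∅∪out(0)=∅
  fail(16) 'c': from fail(0)=0 chase 'c': 0 ⇒ 0;  out=∅∪out(0)=∅
  fail(2) 'bb': from fail(1)=0 chase 'b': 0 ⇒ 1;  out={5}∪out(1)={3,5}
  fail(5) 'aa': from fail(4)=0 chase 'a': 0 ⇒ 4;  out={7}∪out(4)={7}
  fail(7) 'ba': from fail(1)=0 chase 'a': 0 ⇒ 4;  out=∅∪out(4)=∅
  fail(17) 'ca': from fail(16)=0 chase 'a': 0 ⇒ 4;  out=∅∪out(4)=∅
  fail(3) 'bbb': from fail(2)=1 chase 'b': 1 ⇒ 2;  out={0}∪out(2)={0,3,5}
  fail(6) 'aac': from fail(5)=4 chase 'c': 4→0 ⇒ 16;  out={1}∪out(16)={1}
  fail(8) 'baa': from fail(7)=4 chase 'a': 4 ⇒ 5;  out=∅∪out(5)={7}
  fail(12) 'bbc': from fail(2)=1 chase 'c': 1→0 ⇒ 16;  out=∅∪out(16)=∅
  fail(18) 'cac': from fail(17)=4 chase 'c': 4→0 ⇒ 16;  out=∅∪out(16)=∅
  fail(9) 'baaa': from fail(8)=5 chase 'a': 5→4 ⇒ 5;  out=∅∪out(5)={7}
  fail(13) 'bbcb': from fail(12)=16 chase 'b': 16→0 ⇒ 1;  out=∅∪out(1)={3}
  fail(19) 'caca': from fail(18)=16 chase 'a': 16 ⇒ 17;  out=∅∪out(17)=∅
  fail(10) 'baaab': from fail(9)=5 chase 'b': 5→4→0 ⇒ 1;  out=∅∪out(1)={3}
  fail(14) 'bbcba': from fail(13)=1 chase 'a': 1 ⇒ 7;  out=∅∪out(7)=∅
  fail(20) 'cacaa': from fail(19)=17 chase 'a': 17→4 ⇒ 5;  out=∅∪out(5)={7}
  fail(11) 'baaaba': from fail(10)=1 chase 'a': 1 ⇒ 7;  out={2}∪out(7)={2}
  fail(15) 'bbcbab': from fail(14)=7 chase 'b': 7→4→0 ⇒ 1;  out={4}∪out(1)={3,4}
  fail(21) 'cacaaa': from fail(20)=5 chase 'a': 5→4 ⇒ 5;  out={6}∪out(5)={6,7}

Run:
i=0 'b': node 0→1  → match P3@[0:0]
i=1 'b': node 1→2  → match P3@[1:1],P5@[0:1]
i=2 'c': node 2→12
i=3 'b': node 12→13  → match P3@[3:3]
i=4 'a': node 13→14
i=5 'b': node 14→15  → match P3@[5:5],P4@[0:5]
i=6 'a': node 15→7 ·f
i=7 'a': node 7→8  → match P7@[6:7]
i=8 'b': node 8→1 ·f  → match P3@[8:8]
i=9 'a': node 1→7
i=10 'a': node 7→8  → match P7@[9:10]
i=11 'a': node 8→9  → match P7@[10:11]
i=12 'b': node 9→10  → match P3@[12:12]
i=13 'a': node 10→11  → match P2@[8:13]
i=14 'a': node 11→8 ·f  → match P7@[13:14]
i=15 'a': node 8→9  → match P7@[14:15]
i=16 'c': node 9→6 ·f  → match P1@[14:16]
i=17 'c': node 6→16 ·f
i=18 'a': node 16→17
i=19 'c': node 17→18
i=20 'c': node 18→16 ·f
i=21 'a': node 16→17
i=22 'b': node 17→1 ·f  → match P3@[22:22]
i=23 'b': node 1→2  → match P3@[23:23],P5@[22:23]
i=24 'b': node 2→3  → match P0@[22:24],P3@[24:24],P5@[23:24]
i=25 'a': node 3→7 ·f
i=26 'a': node 7→8  → match P7@[25:26]
i=27 'b': node 8→1 ·f  → match P3@[27:27]
i=28 'b': node 1→2  → match P3@[28:28],P5@[27:28]
i=29 'c': node 2→12
i=30 'a': node 12→17 ·f
i=31 'a': node 17→5 ·f  → match P7@[30:31]
i=32 'a': node 5→5 ·f  → match P7@[31:32]
i=33 'a': node 5→5 ·f  → match P7@[32:33]
i=34 'a': node 5→5 ·f  → match P7@[33:34]
i=35 'a': node 5→5 ·f  → match P7@[34:35]
i=36 'a': node 5→5 ·f  → match P7@[35:36]
i=37 'c': node 5→6  → match P1@[35:37]
i=38 'c': node 6→16 ·f
i=39 'b': node 16→1 ·f  → match P3@[39:39]
i=40 'c': node 1→16 ·f
i=41 'b': node 16→1 ·f  → match P3@[41:41]
i=42 'a': node 1→7
i=43 'a': node 7→8  → match P7@[42:43]
i=44 'a': node 8→9  → match P7@[43:44]
i=45 'b': node 9→10  → match P3@[45:45]
i=46 'c': node 10→16 ·f
i=47 'a': node 16→17
i=48 'c': node 17→18
i=49 'a': node 18→19
i=50 'a': node 19→20  → match P7@[49:50]
i=51 'a': node 20→21  → match P6@[46:51],P7@[50:51]
i=52 'b': node 21→1 ·f  → match P3@[52:52]
i=53 'a': node 1→7
i=54 'b': node 7→1 ·f  → match P3@[54:54]
i=55 'a': node 1→7
i=56 'c': node 7→16 ·f
i=57 'c': node 16→16 ·f
i=58 'c': node 16→16 ·f
i=59 'c': node 16→16 ·f
i=60 'c': node 16→16 ·f
i=61 'b': node 16→1 ·f  → match P3@[61:61]
i=62 'c': node 1→16 ·f
i=63 'c': node 16→16 ·f
i=64 'b': node 16→1 ·f  → match P3@[64:64]
i=65 'a': node 1→7
i=66 'a': node 7→8  → match P7@[65:66]
i=67 'a': node 8→9  → match P7@[66:67]
i=68 'b': node 9→10  → match P3@[68:68]
i=69 'a': node 10→11  → match P2@[64:69]
i=70 'a': node 11→8 ·f  → match P7@[69:70]
i=71 'a': node 8→9  → match P7@[70:71]

Matches: [[0,3],[1,3],[1,5],[3,3],[5,3],[5,4],[7,7],[8,3],[10,7],[11,7],[12,3],[13,2],[14,7],[15,7],[16,1],[22,3],[23,3],[23,5],[24,0],[24,3],[24,5],[26,7],[27,3],[28,3],[28,5],[31,7],[32,7],[33,7],[34,7],[35,7],[36,7],[37,1],[39,3],[41,3],[43,7],[44,7],[45,3],[50,7],[51,6],[51,7],[52,3],[54,3],[61,3],[64,3],[66,7],[67,7],[68,3],[69,2],[70,7],[71,7]]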